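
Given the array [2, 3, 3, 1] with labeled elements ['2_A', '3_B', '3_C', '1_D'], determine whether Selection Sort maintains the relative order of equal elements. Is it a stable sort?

Trace Selection Sort on the labeled array (the key is the number; the letter only tracks identity):
  Pass 1: minimum of unsorted part is 1_D at index 3; swap it with 2_A at index 0 -> [1_D, 3_B, 3_C, 2_A]
  Pass 2: minimum of unsorted part is 2_A at index 3; swap it with 3_B at index 1 -> [1_D, 2_A, 3_C, 3_B]
  Pass 3: minimum 3_C is already at index 2; no swap -> [1_D, 2_A, 3_C, 3_B]
Final order: [1_D, 2_A, 3_C, 3_B]
Equal keys:
  value 3: originally 3_B, 3_C; after sorting 3_C, 3_B -> order changed
Equal keys were reordered, so Selection Sort is not stable: the long-range swap that moves the minimum into place can carry an element past an equal key. (One such input is enough; an unstable sort may happen to preserve order on other inputs, but it gives no guarantee.)
Answer: Not stable


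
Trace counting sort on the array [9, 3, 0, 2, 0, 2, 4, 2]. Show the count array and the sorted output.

Count array: [2, 0, 3, 1, 1, 0, 0, 0, 0, 1]
(count[i] = number of elements equal to i)
Cumulative count: [2, 2, 5, 6, 7, 7, 7, 7, 7, 8]
Sorted: [0, 0, 2, 2, 2, 3, 4, 9]


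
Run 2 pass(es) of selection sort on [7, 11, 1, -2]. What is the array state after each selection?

Pass 1: Select minimum -2 at index 3, swap -> [-2, 11, 1, 7]
Pass 2: Select minimum 1 at index 2, swap -> [-2, 1, 11, 7]


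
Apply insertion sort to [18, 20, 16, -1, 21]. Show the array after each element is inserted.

First element 18 is already 'sorted'
Insert 20: shifted 0 elements -> [18, 20, 16, -1, 21]
Insert 16: shifted 2 elements -> [16, 18, 20, -1, 21]
Insert -1: shifted 3 elements -> [-1, 16, 18, 20, 21]
Insert 21: shifted 0 elements -> [-1, 16, 18, 20, 21]


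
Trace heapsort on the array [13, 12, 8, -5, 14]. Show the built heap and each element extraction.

Build heap: [14, 13, 8, -5, 12]
Extract 14: [13, 12, 8, -5, 14]
Extract 13: [12, -5, 8, 13, 14]
Extract 12: [8, -5, 12, 13, 14]
Extract 8: [-5, 8, 12, 13, 14]


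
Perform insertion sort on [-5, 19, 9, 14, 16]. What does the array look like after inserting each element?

First element -5 is already 'sorted'
Insert 19: shifted 0 elements -> [-5, 19, 9, 14, 16]
Insert 9: shifted 1 elements -> [-5, 9, 19, 14, 16]
Insert 14: shifted 1 elements -> [-5, 9, 14, 19, 16]
Insert 16: shifted 1 elements -> [-5, 9, 14, 16, 19]


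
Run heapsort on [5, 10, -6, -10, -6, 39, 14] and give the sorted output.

Build heap: [39, 10, 14, -10, -6, -6, 5]
Extract 39: [14, 10, 5, -10, -6, -6, 39]
Extract 14: [10, -6, 5, -10, -6, 14, 39]
Extract 10: [5, -6, -6, -10, 10, 14, 39]
Extract 5: [-6, -10, -6, 5, 10, 14, 39]
Extract -6: [-6, -10, -6, 5, 10, 14, 39]
Extract -6: [-10, -6, -6, 5, 10, 14, 39]


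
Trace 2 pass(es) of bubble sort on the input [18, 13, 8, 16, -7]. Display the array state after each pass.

After pass 1: [13, 8, 16, -7, 18] (4 swaps)
After pass 2: [8, 13, -7, 16, 18] (2 swaps)
Total swaps: 6


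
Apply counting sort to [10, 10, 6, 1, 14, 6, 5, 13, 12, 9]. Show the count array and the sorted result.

Count array: [0, 1, 0, 0, 0, 1, 2, 0, 0, 1, 2, 0, 1, 1, 1]
(count[i] = number of elements equal to i)
Cumulative count: [0, 1, 1, 1, 1, 2, 4, 4, 4, 5, 7, 7, 8, 9, 10]
Sorted: [1, 5, 6, 6, 9, 10, 10, 12, 13, 14]


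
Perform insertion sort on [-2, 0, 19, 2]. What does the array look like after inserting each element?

First element -2 is already 'sorted'
Insert 0: shifted 0 elements -> [-2, 0, 19, 2]
Insert 19: shifted 0 elements -> [-2, 0, 19, 2]
Insert 2: shifted 1 elements -> [-2, 0, 2, 19]


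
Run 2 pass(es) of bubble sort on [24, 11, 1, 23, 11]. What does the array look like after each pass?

After pass 1: [11, 1, 23, 11, 24] (4 swaps)
After pass 2: [1, 11, 11, 23, 24] (2 swaps)
Total swaps: 6


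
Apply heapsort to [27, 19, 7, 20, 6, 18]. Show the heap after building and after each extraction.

Build heap: [27, 20, 18, 19, 6, 7]
Extract 27: [20, 19, 18, 7, 6, 27]
Extract 20: [19, 7, 18, 6, 20, 27]
Extract 19: [18, 7, 6, 19, 20, 27]
Extract 18: [7, 6, 18, 19, 20, 27]
Extract 7: [6, 7, 18, 19, 20, 27]


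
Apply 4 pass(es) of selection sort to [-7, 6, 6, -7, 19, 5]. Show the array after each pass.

Pass 1: Select minimum -7 at index 0, swap -> [-7, 6, 6, -7, 19, 5]
Pass 2: Select minimum -7 at index 3, swap -> [-7, -7, 6, 6, 19, 5]
Pass 3: Select minimum 5 at index 5, swap -> [-7, -7, 5, 6, 19, 6]
Pass 4: Select minimum 6 at index 3, swap -> [-7, -7, 5, 6, 19, 6]


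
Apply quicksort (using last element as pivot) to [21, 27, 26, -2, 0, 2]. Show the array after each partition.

Partition 1: pivot=2 at index 2 -> [-2, 0, 2, 21, 27, 26]
Partition 2: pivot=0 at index 1 -> [-2, 0, 2, 21, 27, 26]
Partition 3: pivot=26 at index 4 -> [-2, 0, 2, 21, 26, 27]


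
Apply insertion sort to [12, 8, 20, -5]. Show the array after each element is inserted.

First element 12 is already 'sorted'
Insert 8: shifted 1 elements -> [8, 12, 20, -5]
Insert 20: shifted 0 elements -> [8, 12, 20, -5]
Insert -5: shifted 3 elements -> [-5, 8, 12, 20]


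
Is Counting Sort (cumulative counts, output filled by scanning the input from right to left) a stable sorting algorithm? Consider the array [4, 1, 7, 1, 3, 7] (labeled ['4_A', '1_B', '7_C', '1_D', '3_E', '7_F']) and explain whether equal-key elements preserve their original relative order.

Trace Counting Sort on the labeled array (the key is the number; the letter only tracks identity):
  Counts for values 0..7: [0, 2, 0, 1, 1, 0, 0, 2]
  Cumulative counts: [0, 2, 2, 3, 4, 4, 4, 6]
  Scan right to left: place 7_F at output index 5
  Scan right to left: place 3_E at output index 2
  Scan right to left: place 1_D at output index 1
  Scan right to left: place 7_C at output index 4
  Scan right to left: place 1_B at output index 0
  Scan right to left: place 4_A at output index 3
  Output: [1_B, 1_D, 3_E, 4_A, 7_C, 7_F]
Equal keys:
  value 1: originally 1_B, 1_D; after sorting 1_B, 1_D -> order preserved
  value 7: originally 7_C, 7_F; after sorting 7_C, 7_F -> order preserved
All equal keys kept their original relative order. Counting Sort is stable: scanning the input right to left with decreasing cumulative counts places later duplicates at later output positions.
Answer: Stable


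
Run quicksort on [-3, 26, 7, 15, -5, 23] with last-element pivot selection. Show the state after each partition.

Partition 1: pivot=23 at index 4 -> [-3, 7, 15, -5, 23, 26]
Partition 2: pivot=-5 at index 0 -> [-5, 7, 15, -3, 23, 26]
Partition 3: pivot=-3 at index 1 -> [-5, -3, 15, 7, 23, 26]
Partition 4: pivot=7 at index 2 -> [-5, -3, 7, 15, 23, 26]


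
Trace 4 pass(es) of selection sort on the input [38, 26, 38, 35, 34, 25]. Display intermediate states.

Pass 1: Select minimum 25 at index 5, swap -> [25, 26, 38, 35, 34, 38]
Pass 2: Select minimum 26 at index 1, swap -> [25, 26, 38, 35, 34, 38]
Pass 3: Select minimum 34 at index 4, swap -> [25, 26, 34, 35, 38, 38]
Pass 4: Select minimum 35 at index 3, swap -> [25, 26, 34, 35, 38, 38]


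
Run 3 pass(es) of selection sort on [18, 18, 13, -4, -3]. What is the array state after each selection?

Pass 1: Select minimum -4 at index 3, swap -> [-4, 18, 13, 18, -3]
Pass 2: Select minimum -3 at index 4, swap -> [-4, -3, 13, 18, 18]
Pass 3: Select minimum 13 at index 2, swap -> [-4, -3, 13, 18, 18]


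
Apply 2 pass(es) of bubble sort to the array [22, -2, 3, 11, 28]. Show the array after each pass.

After pass 1: [-2, 3, 11, 22, 28] (3 swaps)
After pass 2: [-2, 3, 11, 22, 28] (0 swaps)
Total swaps: 3


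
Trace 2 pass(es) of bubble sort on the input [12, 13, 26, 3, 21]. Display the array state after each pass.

After pass 1: [12, 13, 3, 21, 26] (2 swaps)
After pass 2: [12, 3, 13, 21, 26] (1 swaps)
Total swaps: 3


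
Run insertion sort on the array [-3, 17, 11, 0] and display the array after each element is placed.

First element -3 is already 'sorted'
Insert 17: shifted 0 elements -> [-3, 17, 11, 0]
Insert 11: shifted 1 elements -> [-3, 11, 17, 0]
Insert 0: shifted 2 elements -> [-3, 0, 11, 17]


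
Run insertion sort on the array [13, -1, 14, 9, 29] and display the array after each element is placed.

First element 13 is already 'sorted'
Insert -1: shifted 1 elements -> [-1, 13, 14, 9, 29]
Insert 14: shifted 0 elements -> [-1, 13, 14, 9, 29]
Insert 9: shifted 2 elements -> [-1, 9, 13, 14, 29]
Insert 29: shifted 0 elements -> [-1, 9, 13, 14, 29]


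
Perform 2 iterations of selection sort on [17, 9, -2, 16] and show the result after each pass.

Pass 1: Select minimum -2 at index 2, swap -> [-2, 9, 17, 16]
Pass 2: Select minimum 9 at index 1, swap -> [-2, 9, 17, 16]


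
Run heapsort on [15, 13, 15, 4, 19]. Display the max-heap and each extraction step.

Build heap: [19, 15, 15, 4, 13]
Extract 19: [15, 13, 15, 4, 19]
Extract 15: [15, 13, 4, 15, 19]
Extract 15: [13, 4, 15, 15, 19]
Extract 13: [4, 13, 15, 15, 19]


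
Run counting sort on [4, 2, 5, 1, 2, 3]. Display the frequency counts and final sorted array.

Count array: [0, 1, 2, 1, 1, 1]
(count[i] = number of elements equal to i)
Cumulative count: [0, 1, 3, 4, 5, 6]
Sorted: [1, 2, 2, 3, 4, 5]


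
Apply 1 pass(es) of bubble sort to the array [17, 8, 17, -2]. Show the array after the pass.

After pass 1: [8, 17, -2, 17] (2 swaps)
Total swaps: 2


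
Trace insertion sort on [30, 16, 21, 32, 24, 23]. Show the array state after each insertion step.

First element 30 is already 'sorted'
Insert 16: shifted 1 elements -> [16, 30, 21, 32, 24, 23]
Insert 21: shifted 1 elements -> [16, 21, 30, 32, 24, 23]
Insert 32: shifted 0 elements -> [16, 21, 30, 32, 24, 23]
Insert 24: shifted 2 elements -> [16, 21, 24, 30, 32, 23]
Insert 23: shifted 3 elements -> [16, 21, 23, 24, 30, 32]


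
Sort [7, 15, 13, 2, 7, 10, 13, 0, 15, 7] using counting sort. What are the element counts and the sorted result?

Count array: [1, 0, 1, 0, 0, 0, 0, 3, 0, 0, 1, 0, 0, 2, 0, 2]
(count[i] = number of elements equal to i)
Cumulative count: [1, 1, 2, 2, 2, 2, 2, 5, 5, 5, 6, 6, 6, 8, 8, 10]
Sorted: [0, 2, 7, 7, 7, 10, 13, 13, 15, 15]


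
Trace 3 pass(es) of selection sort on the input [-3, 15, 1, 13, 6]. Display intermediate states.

Pass 1: Select minimum -3 at index 0, swap -> [-3, 15, 1, 13, 6]
Pass 2: Select minimum 1 at index 2, swap -> [-3, 1, 15, 13, 6]
Pass 3: Select minimum 6 at index 4, swap -> [-3, 1, 6, 13, 15]


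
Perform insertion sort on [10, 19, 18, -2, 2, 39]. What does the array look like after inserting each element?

First element 10 is already 'sorted'
Insert 19: shifted 0 elements -> [10, 19, 18, -2, 2, 39]
Insert 18: shifted 1 elements -> [10, 18, 19, -2, 2, 39]
Insert -2: shifted 3 elements -> [-2, 10, 18, 19, 2, 39]
Insert 2: shifted 3 elements -> [-2, 2, 10, 18, 19, 39]
Insert 39: shifted 0 elements -> [-2, 2, 10, 18, 19, 39]


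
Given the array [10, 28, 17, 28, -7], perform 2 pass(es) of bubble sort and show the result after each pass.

After pass 1: [10, 17, 28, -7, 28] (2 swaps)
After pass 2: [10, 17, -7, 28, 28] (1 swaps)
Total swaps: 3


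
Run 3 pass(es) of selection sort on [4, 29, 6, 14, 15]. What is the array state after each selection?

Pass 1: Select minimum 4 at index 0, swap -> [4, 29, 6, 14, 15]
Pass 2: Select minimum 6 at index 2, swap -> [4, 6, 29, 14, 15]
Pass 3: Select minimum 14 at index 3, swap -> [4, 6, 14, 29, 15]


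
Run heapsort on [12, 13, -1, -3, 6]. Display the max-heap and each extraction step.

Build heap: [13, 12, -1, -3, 6]
Extract 13: [12, 6, -1, -3, 13]
Extract 12: [6, -3, -1, 12, 13]
Extract 6: [-1, -3, 6, 12, 13]
Extract -1: [-3, -1, 6, 12, 13]


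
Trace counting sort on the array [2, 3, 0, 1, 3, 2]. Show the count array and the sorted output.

Count array: [1, 1, 2, 2]
(count[i] = number of elements equal to i)
Cumulative count: [1, 2, 4, 6]
Sorted: [0, 1, 2, 2, 3, 3]


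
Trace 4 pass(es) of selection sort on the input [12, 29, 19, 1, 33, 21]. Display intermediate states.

Pass 1: Select minimum 1 at index 3, swap -> [1, 29, 19, 12, 33, 21]
Pass 2: Select minimum 12 at index 3, swap -> [1, 12, 19, 29, 33, 21]
Pass 3: Select minimum 19 at index 2, swap -> [1, 12, 19, 29, 33, 21]
Pass 4: Select minimum 21 at index 5, swap -> [1, 12, 19, 21, 33, 29]


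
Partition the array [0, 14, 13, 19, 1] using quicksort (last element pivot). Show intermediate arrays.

Partition 1: pivot=1 at index 1 -> [0, 1, 13, 19, 14]
Partition 2: pivot=14 at index 3 -> [0, 1, 13, 14, 19]


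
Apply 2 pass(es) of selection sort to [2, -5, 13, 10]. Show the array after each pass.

Pass 1: Select minimum -5 at index 1, swap -> [-5, 2, 13, 10]
Pass 2: Select minimum 2 at index 1, swap -> [-5, 2, 13, 10]


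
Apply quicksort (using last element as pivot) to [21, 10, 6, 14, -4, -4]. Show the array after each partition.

Partition 1: pivot=-4 at index 1 -> [-4, -4, 6, 14, 21, 10]
Partition 2: pivot=10 at index 3 -> [-4, -4, 6, 10, 21, 14]
Partition 3: pivot=14 at index 4 -> [-4, -4, 6, 10, 14, 21]


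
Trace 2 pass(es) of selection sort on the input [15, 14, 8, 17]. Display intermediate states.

Pass 1: Select minimum 8 at index 2, swap -> [8, 14, 15, 17]
Pass 2: Select minimum 14 at index 1, swap -> [8, 14, 15, 17]


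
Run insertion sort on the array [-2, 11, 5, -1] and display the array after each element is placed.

First element -2 is already 'sorted'
Insert 11: shifted 0 elements -> [-2, 11, 5, -1]
Insert 5: shifted 1 elements -> [-2, 5, 11, -1]
Insert -1: shifted 2 elements -> [-2, -1, 5, 11]


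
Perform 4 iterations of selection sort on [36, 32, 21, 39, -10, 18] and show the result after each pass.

Pass 1: Select minimum -10 at index 4, swap -> [-10, 32, 21, 39, 36, 18]
Pass 2: Select minimum 18 at index 5, swap -> [-10, 18, 21, 39, 36, 32]
Pass 3: Select minimum 21 at index 2, swap -> [-10, 18, 21, 39, 36, 32]
Pass 4: Select minimum 32 at index 5, swap -> [-10, 18, 21, 32, 36, 39]


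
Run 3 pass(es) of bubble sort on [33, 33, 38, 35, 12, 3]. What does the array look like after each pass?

After pass 1: [33, 33, 35, 12, 3, 38] (3 swaps)
After pass 2: [33, 33, 12, 3, 35, 38] (2 swaps)
After pass 3: [33, 12, 3, 33, 35, 38] (2 swaps)
Total swaps: 7


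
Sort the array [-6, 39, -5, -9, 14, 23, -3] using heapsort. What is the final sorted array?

Build heap: [39, 14, 23, -9, -6, -5, -3]
Extract 39: [23, 14, -3, -9, -6, -5, 39]
Extract 23: [14, -5, -3, -9, -6, 23, 39]
Extract 14: [-3, -5, -6, -9, 14, 23, 39]
Extract -3: [-5, -9, -6, -3, 14, 23, 39]
Extract -5: [-6, -9, -5, -3, 14, 23, 39]
Extract -6: [-9, -6, -5, -3, 14, 23, 39]


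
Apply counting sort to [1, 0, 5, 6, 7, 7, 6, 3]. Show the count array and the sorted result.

Count array: [1, 1, 0, 1, 0, 1, 2, 2]
(count[i] = number of elements equal to i)
Cumulative count: [1, 2, 2, 3, 3, 4, 6, 8]
Sorted: [0, 1, 3, 5, 6, 6, 7, 7]


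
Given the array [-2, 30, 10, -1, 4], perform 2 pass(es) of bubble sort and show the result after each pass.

After pass 1: [-2, 10, -1, 4, 30] (3 swaps)
After pass 2: [-2, -1, 4, 10, 30] (2 swaps)
Total swaps: 5


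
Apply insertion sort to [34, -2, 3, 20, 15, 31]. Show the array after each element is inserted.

First element 34 is already 'sorted'
Insert -2: shifted 1 elements -> [-2, 34, 3, 20, 15, 31]
Insert 3: shifted 1 elements -> [-2, 3, 34, 20, 15, 31]
Insert 20: shifted 1 elements -> [-2, 3, 20, 34, 15, 31]
Insert 15: shifted 2 elements -> [-2, 3, 15, 20, 34, 31]
Insert 31: shifted 1 elements -> [-2, 3, 15, 20, 31, 34]


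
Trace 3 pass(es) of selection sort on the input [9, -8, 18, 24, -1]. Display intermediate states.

Pass 1: Select minimum -8 at index 1, swap -> [-8, 9, 18, 24, -1]
Pass 2: Select minimum -1 at index 4, swap -> [-8, -1, 18, 24, 9]
Pass 3: Select minimum 9 at index 4, swap -> [-8, -1, 9, 24, 18]


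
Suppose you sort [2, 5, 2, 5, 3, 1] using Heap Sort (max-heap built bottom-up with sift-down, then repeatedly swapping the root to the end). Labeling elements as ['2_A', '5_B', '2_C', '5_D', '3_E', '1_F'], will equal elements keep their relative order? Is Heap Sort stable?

Trace Heap Sort on the labeled array (the key is the number; the letter only tracks identity):
  Build max-heap: [5_B, 5_D, 2_C, 2_A, 3_E, 1_F]
  Swap root 5_B to index 5, re-heapify first 5 -> [5_D, 3_E, 2_C, 2_A, 1_F, 5_B]
  Swap root 5_D to index 4, re-heapify first 4 -> [3_E, 2_A, 2_C, 1_F, 5_D, 5_B]
  Swap root 3_E to index 3, re-heapify first 3 -> [2_A, 1_F, 2_C, 3_E, 5_D, 5_B]
  Swap root 2_A to index 2, re-heapify first 2 -> [2_C, 1_F, 2_A, 3_E, 5_D, 5_B]
  Swap root 2_C to index 1, re-heapify first 1 -> [1_F, 2_C, 2_A, 3_E, 5_D, 5_B]
Final order: [1_F, 2_C, 2_A, 3_E, 5_D, 5_B]
Equal keys:
  value 2: originally 2_A, 2_C; after sorting 2_C, 2_A -> order changed
  value 5: originally 5_B, 5_D; after sorting 5_D, 5_B -> order changed
Equal keys were reordered, so Heap Sort is not stable: heap construction and root-to-end swaps move elements without regard to the original order of equal keys. (One such input is enough; an unstable sort may happen to preserve order on other inputs, but it gives no guarantee.)
Answer: Not stable


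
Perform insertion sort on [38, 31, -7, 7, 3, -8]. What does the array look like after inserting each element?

First element 38 is already 'sorted'
Insert 31: shifted 1 elements -> [31, 38, -7, 7, 3, -8]
Insert -7: shifted 2 elements -> [-7, 31, 38, 7, 3, -8]
Insert 7: shifted 2 elements -> [-7, 7, 31, 38, 3, -8]
Insert 3: shifted 3 elements -> [-7, 3, 7, 31, 38, -8]
Insert -8: shifted 5 elements -> [-8, -7, 3, 7, 31, 38]


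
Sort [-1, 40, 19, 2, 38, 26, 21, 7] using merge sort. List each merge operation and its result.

Divide and conquer:
  Merge [-1] + [40] -> [-1, 40]
  Merge [19] + [2] -> [2, 19]
  Merge [-1, 40] + [2, 19] -> [-1, 2, 19, 40]
  Merge [38] + [26] -> [26, 38]
  Merge [21] + [7] -> [7, 21]
  Merge [26, 38] + [7, 21] -> [7, 21, 26, 38]
  Merge [-1, 2, 19, 40] + [7, 21, 26, 38] -> [-1, 2, 7, 19, 21, 26, 38, 40]


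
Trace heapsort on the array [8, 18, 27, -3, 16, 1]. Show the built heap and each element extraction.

Build heap: [27, 18, 8, -3, 16, 1]
Extract 27: [18, 16, 8, -3, 1, 27]
Extract 18: [16, 1, 8, -3, 18, 27]
Extract 16: [8, 1, -3, 16, 18, 27]
Extract 8: [1, -3, 8, 16, 18, 27]
Extract 1: [-3, 1, 8, 16, 18, 27]


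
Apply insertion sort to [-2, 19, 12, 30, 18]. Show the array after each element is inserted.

First element -2 is already 'sorted'
Insert 19: shifted 0 elements -> [-2, 19, 12, 30, 18]
Insert 12: shifted 1 elements -> [-2, 12, 19, 30, 18]
Insert 30: shifted 0 elements -> [-2, 12, 19, 30, 18]
Insert 18: shifted 2 elements -> [-2, 12, 18, 19, 30]


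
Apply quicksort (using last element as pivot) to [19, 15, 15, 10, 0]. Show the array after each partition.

Partition 1: pivot=0 at index 0 -> [0, 15, 15, 10, 19]
Partition 2: pivot=19 at index 4 -> [0, 15, 15, 10, 19]
Partition 3: pivot=10 at index 1 -> [0, 10, 15, 15, 19]
Partition 4: pivot=15 at index 3 -> [0, 10, 15, 15, 19]


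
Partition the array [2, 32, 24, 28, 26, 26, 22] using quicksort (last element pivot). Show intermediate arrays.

Partition 1: pivot=22 at index 1 -> [2, 22, 24, 28, 26, 26, 32]
Partition 2: pivot=32 at index 6 -> [2, 22, 24, 28, 26, 26, 32]
Partition 3: pivot=26 at index 4 -> [2, 22, 24, 26, 26, 28, 32]
Partition 4: pivot=26 at index 3 -> [2, 22, 24, 26, 26, 28, 32]


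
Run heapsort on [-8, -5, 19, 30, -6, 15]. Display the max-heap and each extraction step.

Build heap: [30, -5, 19, -8, -6, 15]
Extract 30: [19, -5, 15, -8, -6, 30]
Extract 19: [15, -5, -6, -8, 19, 30]
Extract 15: [-5, -8, -6, 15, 19, 30]
Extract -5: [-6, -8, -5, 15, 19, 30]
Extract -6: [-8, -6, -5, 15, 19, 30]


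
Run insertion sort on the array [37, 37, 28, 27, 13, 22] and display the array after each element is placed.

First element 37 is already 'sorted'
Insert 37: shifted 0 elements -> [37, 37, 28, 27, 13, 22]
Insert 28: shifted 2 elements -> [28, 37, 37, 27, 13, 22]
Insert 27: shifted 3 elements -> [27, 28, 37, 37, 13, 22]
Insert 13: shifted 4 elements -> [13, 27, 28, 37, 37, 22]
Insert 22: shifted 4 elements -> [13, 22, 27, 28, 37, 37]


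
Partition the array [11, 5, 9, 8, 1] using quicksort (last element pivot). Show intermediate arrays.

Partition 1: pivot=1 at index 0 -> [1, 5, 9, 8, 11]
Partition 2: pivot=11 at index 4 -> [1, 5, 9, 8, 11]
Partition 3: pivot=8 at index 2 -> [1, 5, 8, 9, 11]


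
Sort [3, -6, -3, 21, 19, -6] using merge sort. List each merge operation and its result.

Divide and conquer:
  Merge [-6] + [-3] -> [-6, -3]
  Merge [3] + [-6, -3] -> [-6, -3, 3]
  Merge [19] + [-6] -> [-6, 19]
  Merge [21] + [-6, 19] -> [-6, 19, 21]
  Merge [-6, -3, 3] + [-6, 19, 21] -> [-6, -6, -3, 3, 19, 21]


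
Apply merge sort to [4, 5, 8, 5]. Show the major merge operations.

Divide and conquer:
  Merge [4] + [5] -> [4, 5]
  Merge [8] + [5] -> [5, 8]
  Merge [4, 5] + [5, 8] -> [4, 5, 5, 8]


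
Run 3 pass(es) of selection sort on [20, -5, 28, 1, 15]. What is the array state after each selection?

Pass 1: Select minimum -5 at index 1, swap -> [-5, 20, 28, 1, 15]
Pass 2: Select minimum 1 at index 3, swap -> [-5, 1, 28, 20, 15]
Pass 3: Select minimum 15 at index 4, swap -> [-5, 1, 15, 20, 28]


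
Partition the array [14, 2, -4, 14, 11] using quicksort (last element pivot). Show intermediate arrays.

Partition 1: pivot=11 at index 2 -> [2, -4, 11, 14, 14]
Partition 2: pivot=-4 at index 0 -> [-4, 2, 11, 14, 14]
Partition 3: pivot=14 at index 4 -> [-4, 2, 11, 14, 14]


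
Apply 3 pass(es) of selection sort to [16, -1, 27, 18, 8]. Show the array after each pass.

Pass 1: Select minimum -1 at index 1, swap -> [-1, 16, 27, 18, 8]
Pass 2: Select minimum 8 at index 4, swap -> [-1, 8, 27, 18, 16]
Pass 3: Select minimum 16 at index 4, swap -> [-1, 8, 16, 18, 27]


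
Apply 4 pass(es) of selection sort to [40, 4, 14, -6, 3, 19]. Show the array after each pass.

Pass 1: Select minimum -6 at index 3, swap -> [-6, 4, 14, 40, 3, 19]
Pass 2: Select minimum 3 at index 4, swap -> [-6, 3, 14, 40, 4, 19]
Pass 3: Select minimum 4 at index 4, swap -> [-6, 3, 4, 40, 14, 19]
Pass 4: Select minimum 14 at index 4, swap -> [-6, 3, 4, 14, 40, 19]


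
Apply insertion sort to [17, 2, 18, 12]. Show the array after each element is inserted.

First element 17 is already 'sorted'
Insert 2: shifted 1 elements -> [2, 17, 18, 12]
Insert 18: shifted 0 elements -> [2, 17, 18, 12]
Insert 12: shifted 2 elements -> [2, 12, 17, 18]


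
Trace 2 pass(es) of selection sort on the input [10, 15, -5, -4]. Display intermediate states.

Pass 1: Select minimum -5 at index 2, swap -> [-5, 15, 10, -4]
Pass 2: Select minimum -4 at index 3, swap -> [-5, -4, 10, 15]


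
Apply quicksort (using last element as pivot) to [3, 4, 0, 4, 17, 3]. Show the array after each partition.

Partition 1: pivot=3 at index 2 -> [3, 0, 3, 4, 17, 4]
Partition 2: pivot=0 at index 0 -> [0, 3, 3, 4, 17, 4]
Partition 3: pivot=4 at index 4 -> [0, 3, 3, 4, 4, 17]


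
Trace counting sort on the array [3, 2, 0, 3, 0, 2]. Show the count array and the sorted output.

Count array: [2, 0, 2, 2]
(count[i] = number of elements equal to i)
Cumulative count: [2, 2, 4, 6]
Sorted: [0, 0, 2, 2, 3, 3]


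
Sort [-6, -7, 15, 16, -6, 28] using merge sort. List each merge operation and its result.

Divide and conquer:
  Merge [-7] + [15] -> [-7, 15]
  Merge [-6] + [-7, 15] -> [-7, -6, 15]
  Merge [-6] + [28] -> [-6, 28]
  Merge [16] + [-6, 28] -> [-6, 16, 28]
  Merge [-7, -6, 15] + [-6, 16, 28] -> [-7, -6, -6, 15, 16, 28]


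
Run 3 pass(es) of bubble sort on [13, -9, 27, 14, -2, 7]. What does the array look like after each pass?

After pass 1: [-9, 13, 14, -2, 7, 27] (4 swaps)
After pass 2: [-9, 13, -2, 7, 14, 27] (2 swaps)
After pass 3: [-9, -2, 7, 13, 14, 27] (2 swaps)
Total swaps: 8


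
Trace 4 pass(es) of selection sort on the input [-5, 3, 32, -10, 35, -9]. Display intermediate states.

Pass 1: Select minimum -10 at index 3, swap -> [-10, 3, 32, -5, 35, -9]
Pass 2: Select minimum -9 at index 5, swap -> [-10, -9, 32, -5, 35, 3]
Pass 3: Select minimum -5 at index 3, swap -> [-10, -9, -5, 32, 35, 3]
Pass 4: Select minimum 3 at index 5, swap -> [-10, -9, -5, 3, 35, 32]


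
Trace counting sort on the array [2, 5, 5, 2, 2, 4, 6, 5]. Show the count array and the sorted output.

Count array: [0, 0, 3, 0, 1, 3, 1]
(count[i] = number of elements equal to i)
Cumulative count: [0, 0, 3, 3, 4, 7, 8]
Sorted: [2, 2, 2, 4, 5, 5, 5, 6]


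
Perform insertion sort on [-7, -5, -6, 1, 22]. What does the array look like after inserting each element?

First element -7 is already 'sorted'
Insert -5: shifted 0 elements -> [-7, -5, -6, 1, 22]
Insert -6: shifted 1 elements -> [-7, -6, -5, 1, 22]
Insert 1: shifted 0 elements -> [-7, -6, -5, 1, 22]
Insert 22: shifted 0 elements -> [-7, -6, -5, 1, 22]


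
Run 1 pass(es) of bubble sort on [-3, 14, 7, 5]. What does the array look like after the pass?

After pass 1: [-3, 7, 5, 14] (2 swaps)
Total swaps: 2


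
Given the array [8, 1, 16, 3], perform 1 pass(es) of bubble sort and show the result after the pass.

After pass 1: [1, 8, 3, 16] (2 swaps)
Total swaps: 2


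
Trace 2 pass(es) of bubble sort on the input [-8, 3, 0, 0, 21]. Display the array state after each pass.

After pass 1: [-8, 0, 0, 3, 21] (2 swaps)
After pass 2: [-8, 0, 0, 3, 21] (0 swaps)
Total swaps: 2


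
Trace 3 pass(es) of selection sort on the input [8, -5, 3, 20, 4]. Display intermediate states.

Pass 1: Select minimum -5 at index 1, swap -> [-5, 8, 3, 20, 4]
Pass 2: Select minimum 3 at index 2, swap -> [-5, 3, 8, 20, 4]
Pass 3: Select minimum 4 at index 4, swap -> [-5, 3, 4, 20, 8]


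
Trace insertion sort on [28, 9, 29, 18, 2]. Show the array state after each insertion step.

First element 28 is already 'sorted'
Insert 9: shifted 1 elements -> [9, 28, 29, 18, 2]
Insert 29: shifted 0 elements -> [9, 28, 29, 18, 2]
Insert 18: shifted 2 elements -> [9, 18, 28, 29, 2]
Insert 2: shifted 4 elements -> [2, 9, 18, 28, 29]


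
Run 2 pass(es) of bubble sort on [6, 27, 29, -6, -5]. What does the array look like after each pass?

After pass 1: [6, 27, -6, -5, 29] (2 swaps)
After pass 2: [6, -6, -5, 27, 29] (2 swaps)
Total swaps: 4


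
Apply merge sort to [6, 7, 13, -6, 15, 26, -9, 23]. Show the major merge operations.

Divide and conquer:
  Merge [6] + [7] -> [6, 7]
  Merge [13] + [-6] -> [-6, 13]
  Merge [6, 7] + [-6, 13] -> [-6, 6, 7, 13]
  Merge [15] + [26] -> [15, 26]
  Merge [-9] + [23] -> [-9, 23]
  Merge [15, 26] + [-9, 23] -> [-9, 15, 23, 26]
  Merge [-6, 6, 7, 13] + [-9, 15, 23, 26] -> [-9, -6, 6, 7, 13, 15, 23, 26]


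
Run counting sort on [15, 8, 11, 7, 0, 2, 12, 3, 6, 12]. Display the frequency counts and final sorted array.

Count array: [1, 0, 1, 1, 0, 0, 1, 1, 1, 0, 0, 1, 2, 0, 0, 1]
(count[i] = number of elements equal to i)
Cumulative count: [1, 1, 2, 3, 3, 3, 4, 5, 6, 6, 6, 7, 9, 9, 9, 10]
Sorted: [0, 2, 3, 6, 7, 8, 11, 12, 12, 15]


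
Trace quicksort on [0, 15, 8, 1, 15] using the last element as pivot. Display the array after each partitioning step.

Partition 1: pivot=15 at index 4 -> [0, 15, 8, 1, 15]
Partition 2: pivot=1 at index 1 -> [0, 1, 8, 15, 15]
Partition 3: pivot=15 at index 3 -> [0, 1, 8, 15, 15]


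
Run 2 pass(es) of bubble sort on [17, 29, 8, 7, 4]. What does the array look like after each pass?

After pass 1: [17, 8, 7, 4, 29] (3 swaps)
After pass 2: [8, 7, 4, 17, 29] (3 swaps)
Total swaps: 6


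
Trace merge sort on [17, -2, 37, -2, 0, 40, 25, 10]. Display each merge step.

Divide and conquer:
  Merge [17] + [-2] -> [-2, 17]
  Merge [37] + [-2] -> [-2, 37]
  Merge [-2, 17] + [-2, 37] -> [-2, -2, 17, 37]
  Merge [0] + [40] -> [0, 40]
  Merge [25] + [10] -> [10, 25]
  Merge [0, 40] + [10, 25] -> [0, 10, 25, 40]
  Merge [-2, -2, 17, 37] + [0, 10, 25, 40] -> [-2, -2, 0, 10, 17, 25, 37, 40]


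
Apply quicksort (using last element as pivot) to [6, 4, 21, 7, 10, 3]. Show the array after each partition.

Partition 1: pivot=3 at index 0 -> [3, 4, 21, 7, 10, 6]
Partition 2: pivot=6 at index 2 -> [3, 4, 6, 7, 10, 21]
Partition 3: pivot=21 at index 5 -> [3, 4, 6, 7, 10, 21]
Partition 4: pivot=10 at index 4 -> [3, 4, 6, 7, 10, 21]


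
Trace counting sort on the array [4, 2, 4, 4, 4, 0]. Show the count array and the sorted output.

Count array: [1, 0, 1, 0, 4]
(count[i] = number of elements equal to i)
Cumulative count: [1, 1, 2, 2, 6]
Sorted: [0, 2, 4, 4, 4, 4]


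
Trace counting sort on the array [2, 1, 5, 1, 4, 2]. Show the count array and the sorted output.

Count array: [0, 2, 2, 0, 1, 1]
(count[i] = number of elements equal to i)
Cumulative count: [0, 2, 4, 4, 5, 6]
Sorted: [1, 1, 2, 2, 4, 5]


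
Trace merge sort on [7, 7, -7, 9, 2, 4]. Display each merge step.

Divide and conquer:
  Merge [7] + [-7] -> [-7, 7]
  Merge [7] + [-7, 7] -> [-7, 7, 7]
  Merge [2] + [4] -> [2, 4]
  Merge [9] + [2, 4] -> [2, 4, 9]
  Merge [-7, 7, 7] + [2, 4, 9] -> [-7, 2, 4, 7, 7, 9]


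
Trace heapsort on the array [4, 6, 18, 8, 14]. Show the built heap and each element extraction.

Build heap: [18, 14, 4, 8, 6]
Extract 18: [14, 8, 4, 6, 18]
Extract 14: [8, 6, 4, 14, 18]
Extract 8: [6, 4, 8, 14, 18]
Extract 6: [4, 6, 8, 14, 18]


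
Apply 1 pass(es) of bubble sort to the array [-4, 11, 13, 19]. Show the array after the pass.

After pass 1: [-4, 11, 13, 19] (0 swaps)
Total swaps: 0


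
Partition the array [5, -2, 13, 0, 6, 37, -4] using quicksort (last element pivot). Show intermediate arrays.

Partition 1: pivot=-4 at index 0 -> [-4, -2, 13, 0, 6, 37, 5]
Partition 2: pivot=5 at index 3 -> [-4, -2, 0, 5, 6, 37, 13]
Partition 3: pivot=0 at index 2 -> [-4, -2, 0, 5, 6, 37, 13]
Partition 4: pivot=13 at index 5 -> [-4, -2, 0, 5, 6, 13, 37]


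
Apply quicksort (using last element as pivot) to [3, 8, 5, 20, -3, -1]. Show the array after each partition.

Partition 1: pivot=-1 at index 1 -> [-3, -1, 5, 20, 3, 8]
Partition 2: pivot=8 at index 4 -> [-3, -1, 5, 3, 8, 20]
Partition 3: pivot=3 at index 2 -> [-3, -1, 3, 5, 8, 20]


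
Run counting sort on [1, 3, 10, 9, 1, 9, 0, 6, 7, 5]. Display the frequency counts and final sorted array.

Count array: [1, 2, 0, 1, 0, 1, 1, 1, 0, 2, 1]
(count[i] = number of elements equal to i)
Cumulative count: [1, 3, 3, 4, 4, 5, 6, 7, 7, 9, 10]
Sorted: [0, 1, 1, 3, 5, 6, 7, 9, 9, 10]


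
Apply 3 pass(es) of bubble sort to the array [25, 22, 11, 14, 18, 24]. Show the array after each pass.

After pass 1: [22, 11, 14, 18, 24, 25] (5 swaps)
After pass 2: [11, 14, 18, 22, 24, 25] (3 swaps)
After pass 3: [11, 14, 18, 22, 24, 25] (0 swaps)
Total swaps: 8


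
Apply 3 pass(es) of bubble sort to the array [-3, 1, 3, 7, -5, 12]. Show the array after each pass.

After pass 1: [-3, 1, 3, -5, 7, 12] (1 swaps)
After pass 2: [-3, 1, -5, 3, 7, 12] (1 swaps)
After pass 3: [-3, -5, 1, 3, 7, 12] (1 swaps)
Total swaps: 3


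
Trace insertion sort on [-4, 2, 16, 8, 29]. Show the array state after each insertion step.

First element -4 is already 'sorted'
Insert 2: shifted 0 elements -> [-4, 2, 16, 8, 29]
Insert 16: shifted 0 elements -> [-4, 2, 16, 8, 29]
Insert 8: shifted 1 elements -> [-4, 2, 8, 16, 29]
Insert 29: shifted 0 elements -> [-4, 2, 8, 16, 29]


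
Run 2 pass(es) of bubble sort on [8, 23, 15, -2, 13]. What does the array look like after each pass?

After pass 1: [8, 15, -2, 13, 23] (3 swaps)
After pass 2: [8, -2, 13, 15, 23] (2 swaps)
Total swaps: 5


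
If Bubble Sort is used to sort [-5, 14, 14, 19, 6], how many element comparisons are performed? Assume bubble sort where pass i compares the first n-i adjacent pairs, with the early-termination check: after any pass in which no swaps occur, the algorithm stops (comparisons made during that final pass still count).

Pass 1: compare adjacent pairs (0,1)..(3,4) = 4 comparison(s), 1 swap(s) -> [-5, 14, 14, 6, 19]
Pass 2: compare adjacent pairs (0,1)..(2,3) = 3 comparison(s), 1 swap(s) -> [-5, 14, 6, 14, 19]
Pass 3: compare adjacent pairs (0,1)..(1,2) = 2 comparison(s), 1 swap(s) -> [-5, 6, 14, 14, 19]
Pass 4: compare adjacent pairs (0,1)..(0,1) = 1 comparison(s), 0 swap(s) -> [-5, 6, 14, 14, 19]
No swaps in this pass, so bubble sort stops here.
Total comparisons: 4 + 3 + 2 + 1 = 10


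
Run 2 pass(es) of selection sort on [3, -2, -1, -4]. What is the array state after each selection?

Pass 1: Select minimum -4 at index 3, swap -> [-4, -2, -1, 3]
Pass 2: Select minimum -2 at index 1, swap -> [-4, -2, -1, 3]


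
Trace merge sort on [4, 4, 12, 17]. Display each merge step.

Divide and conquer:
  Merge [4] + [4] -> [4, 4]
  Merge [12] + [17] -> [12, 17]
  Merge [4, 4] + [12, 17] -> [4, 4, 12, 17]


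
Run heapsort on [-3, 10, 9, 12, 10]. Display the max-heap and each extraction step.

Build heap: [12, 10, 9, -3, 10]
Extract 12: [10, 10, 9, -3, 12]
Extract 10: [10, -3, 9, 10, 12]
Extract 10: [9, -3, 10, 10, 12]
Extract 9: [-3, 9, 10, 10, 12]


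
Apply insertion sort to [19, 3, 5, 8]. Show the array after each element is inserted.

First element 19 is already 'sorted'
Insert 3: shifted 1 elements -> [3, 19, 5, 8]
Insert 5: shifted 1 elements -> [3, 5, 19, 8]
Insert 8: shifted 1 elements -> [3, 5, 8, 19]


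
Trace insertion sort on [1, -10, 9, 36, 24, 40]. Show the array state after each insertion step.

First element 1 is already 'sorted'
Insert -10: shifted 1 elements -> [-10, 1, 9, 36, 24, 40]
Insert 9: shifted 0 elements -> [-10, 1, 9, 36, 24, 40]
Insert 36: shifted 0 elements -> [-10, 1, 9, 36, 24, 40]
Insert 24: shifted 1 elements -> [-10, 1, 9, 24, 36, 40]
Insert 40: shifted 0 elements -> [-10, 1, 9, 24, 36, 40]


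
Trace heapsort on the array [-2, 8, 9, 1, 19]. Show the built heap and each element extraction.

Build heap: [19, 8, 9, 1, -2]
Extract 19: [9, 8, -2, 1, 19]
Extract 9: [8, 1, -2, 9, 19]
Extract 8: [1, -2, 8, 9, 19]
Extract 1: [-2, 1, 8, 9, 19]


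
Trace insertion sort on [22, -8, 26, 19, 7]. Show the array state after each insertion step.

First element 22 is already 'sorted'
Insert -8: shifted 1 elements -> [-8, 22, 26, 19, 7]
Insert 26: shifted 0 elements -> [-8, 22, 26, 19, 7]
Insert 19: shifted 2 elements -> [-8, 19, 22, 26, 7]
Insert 7: shifted 3 elements -> [-8, 7, 19, 22, 26]


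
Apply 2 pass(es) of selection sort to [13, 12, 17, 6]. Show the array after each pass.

Pass 1: Select minimum 6 at index 3, swap -> [6, 12, 17, 13]
Pass 2: Select minimum 12 at index 1, swap -> [6, 12, 17, 13]


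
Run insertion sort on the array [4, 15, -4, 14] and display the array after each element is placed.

First element 4 is already 'sorted'
Insert 15: shifted 0 elements -> [4, 15, -4, 14]
Insert -4: shifted 2 elements -> [-4, 4, 15, 14]
Insert 14: shifted 1 elements -> [-4, 4, 14, 15]


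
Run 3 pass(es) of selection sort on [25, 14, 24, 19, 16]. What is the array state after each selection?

Pass 1: Select minimum 14 at index 1, swap -> [14, 25, 24, 19, 16]
Pass 2: Select minimum 16 at index 4, swap -> [14, 16, 24, 19, 25]
Pass 3: Select minimum 19 at index 3, swap -> [14, 16, 19, 24, 25]


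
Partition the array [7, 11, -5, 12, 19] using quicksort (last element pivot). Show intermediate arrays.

Partition 1: pivot=19 at index 4 -> [7, 11, -5, 12, 19]
Partition 2: pivot=12 at index 3 -> [7, 11, -5, 12, 19]
Partition 3: pivot=-5 at index 0 -> [-5, 11, 7, 12, 19]
Partition 4: pivot=7 at index 1 -> [-5, 7, 11, 12, 19]


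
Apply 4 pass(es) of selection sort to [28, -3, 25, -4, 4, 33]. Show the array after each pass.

Pass 1: Select minimum -4 at index 3, swap -> [-4, -3, 25, 28, 4, 33]
Pass 2: Select minimum -3 at index 1, swap -> [-4, -3, 25, 28, 4, 33]
Pass 3: Select minimum 4 at index 4, swap -> [-4, -3, 4, 28, 25, 33]
Pass 4: Select minimum 25 at index 4, swap -> [-4, -3, 4, 25, 28, 33]


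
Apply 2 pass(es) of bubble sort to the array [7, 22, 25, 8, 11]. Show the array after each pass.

After pass 1: [7, 22, 8, 11, 25] (2 swaps)
After pass 2: [7, 8, 11, 22, 25] (2 swaps)
Total swaps: 4


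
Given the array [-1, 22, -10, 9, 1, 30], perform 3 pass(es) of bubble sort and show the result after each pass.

After pass 1: [-1, -10, 9, 1, 22, 30] (3 swaps)
After pass 2: [-10, -1, 1, 9, 22, 30] (2 swaps)
After pass 3: [-10, -1, 1, 9, 22, 30] (0 swaps)
Total swaps: 5


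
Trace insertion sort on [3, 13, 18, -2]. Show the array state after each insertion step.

First element 3 is already 'sorted'
Insert 13: shifted 0 elements -> [3, 13, 18, -2]
Insert 18: shifted 0 elements -> [3, 13, 18, -2]
Insert -2: shifted 3 elements -> [-2, 3, 13, 18]


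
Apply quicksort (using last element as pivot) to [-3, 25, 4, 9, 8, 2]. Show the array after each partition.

Partition 1: pivot=2 at index 1 -> [-3, 2, 4, 9, 8, 25]
Partition 2: pivot=25 at index 5 -> [-3, 2, 4, 9, 8, 25]
Partition 3: pivot=8 at index 3 -> [-3, 2, 4, 8, 9, 25]


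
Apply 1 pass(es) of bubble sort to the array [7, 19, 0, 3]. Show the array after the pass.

After pass 1: [7, 0, 3, 19] (2 swaps)
Total swaps: 2


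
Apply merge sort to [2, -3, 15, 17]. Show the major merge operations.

Divide and conquer:
  Merge [2] + [-3] -> [-3, 2]
  Merge [15] + [17] -> [15, 17]
  Merge [-3, 2] + [15, 17] -> [-3, 2, 15, 17]


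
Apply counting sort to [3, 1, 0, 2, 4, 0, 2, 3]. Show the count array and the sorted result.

Count array: [2, 1, 2, 2, 1]
(count[i] = number of elements equal to i)
Cumulative count: [2, 3, 5, 7, 8]
Sorted: [0, 0, 1, 2, 2, 3, 3, 4]


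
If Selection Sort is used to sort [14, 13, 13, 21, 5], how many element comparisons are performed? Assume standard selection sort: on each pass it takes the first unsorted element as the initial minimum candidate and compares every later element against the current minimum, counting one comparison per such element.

Pass 1: scan indices 1..4 for the minimum = 4 comparison(s); min is 5, place at index 0 -> [5, 13, 13, 21, 14]
Pass 2: scan indices 2..4 for the minimum = 3 comparison(s); min is 13, place at index 1 -> [5, 13, 13, 21, 14]
Pass 3: scan indices 3..4 for the minimum = 2 comparison(s); min is 13, place at index 2 -> [5, 13, 13, 21, 14]
Pass 4: scan indices 4..4 for the minimum = 1 comparison(s); min is 14, place at index 3 -> [5, 13, 13, 14, 21]
Selection sort always scans the whole unsorted suffix, so the count is (n-1) + (n-2) + ... + 1 = n(n-1)/2 = 5*4/2 = 10 regardless of the input order.
Total comparisons: 4 + 3 + 2 + 1 = 10


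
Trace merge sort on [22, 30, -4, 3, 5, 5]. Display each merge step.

Divide and conquer:
  Merge [30] + [-4] -> [-4, 30]
  Merge [22] + [-4, 30] -> [-4, 22, 30]
  Merge [5] + [5] -> [5, 5]
  Merge [3] + [5, 5] -> [3, 5, 5]
  Merge [-4, 22, 30] + [3, 5, 5] -> [-4, 3, 5, 5, 22, 30]


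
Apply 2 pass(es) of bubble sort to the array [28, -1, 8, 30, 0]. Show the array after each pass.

After pass 1: [-1, 8, 28, 0, 30] (3 swaps)
After pass 2: [-1, 8, 0, 28, 30] (1 swaps)
Total swaps: 4


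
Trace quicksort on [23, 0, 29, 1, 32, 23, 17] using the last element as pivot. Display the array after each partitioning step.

Partition 1: pivot=17 at index 2 -> [0, 1, 17, 23, 32, 23, 29]
Partition 2: pivot=1 at index 1 -> [0, 1, 17, 23, 32, 23, 29]
Partition 3: pivot=29 at index 5 -> [0, 1, 17, 23, 23, 29, 32]
Partition 4: pivot=23 at index 4 -> [0, 1, 17, 23, 23, 29, 32]


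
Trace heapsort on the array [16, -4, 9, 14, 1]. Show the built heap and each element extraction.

Build heap: [16, 14, 9, -4, 1]
Extract 16: [14, 1, 9, -4, 16]
Extract 14: [9, 1, -4, 14, 16]
Extract 9: [1, -4, 9, 14, 16]
Extract 1: [-4, 1, 9, 14, 16]


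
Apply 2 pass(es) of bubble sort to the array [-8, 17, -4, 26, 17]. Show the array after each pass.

After pass 1: [-8, -4, 17, 17, 26] (2 swaps)
After pass 2: [-8, -4, 17, 17, 26] (0 swaps)
Total swaps: 2
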